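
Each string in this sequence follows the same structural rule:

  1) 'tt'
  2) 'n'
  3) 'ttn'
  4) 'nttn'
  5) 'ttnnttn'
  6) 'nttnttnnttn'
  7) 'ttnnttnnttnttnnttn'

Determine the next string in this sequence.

nttnttnnttnttnnttnnttnttnnttn

From term 3 onward, concatenate the second-to-last term with the last: tt·n = ttn, n·ttn = nttn, …
So term 8 is nttnttnnttn·ttnnttnnttnttnnttn.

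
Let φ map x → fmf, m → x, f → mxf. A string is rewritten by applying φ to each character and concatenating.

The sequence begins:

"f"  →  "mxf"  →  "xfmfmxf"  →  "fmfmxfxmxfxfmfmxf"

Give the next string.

mxfxmxfxfmfmxffmfxfmfmxffmfmxfxmxfxfmfmxf

Applying the rule to each of the 17 symbols of fmfmxfxmxfxfmfmxf gives the pieces mxf x mxf x fmf mxf fmf x fmf mxf fmf mxf x mxf x fmf mxf, which concatenate to the answer.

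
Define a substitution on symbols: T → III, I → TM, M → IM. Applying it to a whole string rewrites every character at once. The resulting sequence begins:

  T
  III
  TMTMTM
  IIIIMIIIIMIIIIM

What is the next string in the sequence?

Rewriting the 15 symbols of IIIIMIIIIMIIIIM one by one yields TM TM TM TM IM TM TM TM TM IM TM TM TM TM IM; concatenated:

TMTMTMTMIMTMTMTMTMIMTMTMTMTMIM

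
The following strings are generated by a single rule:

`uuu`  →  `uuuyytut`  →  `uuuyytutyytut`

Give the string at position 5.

uuuyytutyytutyytutyytut

The strings grow by a fixed suffix yytut each time.
From uuuyytutyytut, 2 further steps: uuuyytutyytut → uuuyytutyytutyytut → (answer).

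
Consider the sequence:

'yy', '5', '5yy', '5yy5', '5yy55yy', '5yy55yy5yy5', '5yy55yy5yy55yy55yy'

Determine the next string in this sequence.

From term 3 onward, concatenate the last term with the second-to-last: 5·yy = 5yy, 5yy·5 = 5yy5, …
Continuing: 5yy55yy5yy55yy55yy · 5yy55yy5yy5 gives term 8.

5yy55yy5yy55yy55yy5yy55yy5yy5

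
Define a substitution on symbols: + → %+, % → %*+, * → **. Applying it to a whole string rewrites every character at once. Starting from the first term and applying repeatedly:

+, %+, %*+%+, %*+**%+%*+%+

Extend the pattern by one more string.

Rewriting each symbol of %*+**%+%*+%+: %→%*+, *→**, +→%+, *→**, *→**, %→%*+, +→%+, %→%*+, *→**, +→%+, %→%*+, +→%+, which concatenates to %*+ ** %+ ** ** %*+ %+ %*+ ** %+ %*+ %+.

%*+**%+****%*+%+%*+**%+%*+%+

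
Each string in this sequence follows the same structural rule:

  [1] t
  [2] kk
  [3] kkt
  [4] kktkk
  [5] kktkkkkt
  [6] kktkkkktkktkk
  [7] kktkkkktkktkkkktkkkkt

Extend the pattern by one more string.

From term 3 onward, concatenate the last term with the second-to-last: kk·t = kkt, kkt·kk = kktkk, …
So term 8 is kktkkkktkktkkkktkkkkt·kktkkkktkktkk.

kktkkkktkktkkkktkkkktkktkkkktkktkk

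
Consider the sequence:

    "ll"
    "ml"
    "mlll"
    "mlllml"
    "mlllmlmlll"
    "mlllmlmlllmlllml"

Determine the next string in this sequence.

Each term (from the third on) is the previous term followed by the one before it: term 3 = ml·ll = mlll.
The next term joins mlllmlmlllmlllml and mlllmlmlll.

mlllmlmlllmlllmlmlllmlmlll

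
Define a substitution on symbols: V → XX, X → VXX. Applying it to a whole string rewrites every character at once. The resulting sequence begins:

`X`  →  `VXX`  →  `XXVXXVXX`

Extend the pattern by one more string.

VXXVXXXXVXXVXXXXVXXVXX

Apply φ to XXVXXVXX symbol by symbol: X→VXX, X→VXX, V→XX, X→VXX, X→VXX, V→XX, X→VXX, X→VXX; joined: VXX VXX XX VXX VXX XX VXX VXX.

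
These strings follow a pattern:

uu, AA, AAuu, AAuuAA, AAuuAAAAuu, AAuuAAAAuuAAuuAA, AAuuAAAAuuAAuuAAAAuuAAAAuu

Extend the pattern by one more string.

AAuuAAAAuuAAuuAAAAuuAAAAuuAAuuAAAAuuAAuuAA

From term 3 onward, concatenate the last term with the second-to-last: AA·uu = AAuu, AAuu·AA = AAuuAA, …
So term 8 is AAuuAAAAuuAAuuAAAAuuAAAAuu·AAuuAAAAuuAAuuAA.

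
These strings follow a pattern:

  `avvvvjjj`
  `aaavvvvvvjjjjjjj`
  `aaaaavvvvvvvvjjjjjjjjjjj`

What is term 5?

Term n consists of 2n-1 a's, followed by 2n+2 v's, followed by 4n-1 j's (n = 1, 2, …).
For term 5, n = 5, so the run lengths are 9, 12, 19.

aaaaaaaaavvvvvvvvvvvvjjjjjjjjjjjjjjjjjjj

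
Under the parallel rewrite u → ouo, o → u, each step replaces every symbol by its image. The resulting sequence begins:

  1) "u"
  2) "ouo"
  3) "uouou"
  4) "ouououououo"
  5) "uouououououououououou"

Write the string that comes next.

ouououououououououououououououououououououo

Applying the rule to each of the 21 symbols of uouououououououououou gives the pieces ouo u ouo u ouo u ouo u ouo u ouo u ouo u ouo u ouo u ouo u ouo, which concatenate to the answer.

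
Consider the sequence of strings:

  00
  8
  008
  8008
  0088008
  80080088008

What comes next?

Each term (from the third on) is the two preceding terms concatenated in order: term 3 = 00·8 = 008.
The next term joins 0088008 and 80080088008.

008800880080088008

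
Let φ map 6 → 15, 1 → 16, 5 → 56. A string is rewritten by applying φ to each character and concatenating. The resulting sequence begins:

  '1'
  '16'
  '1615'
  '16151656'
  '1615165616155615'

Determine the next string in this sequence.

16151656161556151615165656151656

Applying the rule to each of the 16 symbols of 1615165616155615 gives the pieces 16 15 16 56 16 15 56 15 16 15 16 56 56 15 16 56, which concatenate to the answer.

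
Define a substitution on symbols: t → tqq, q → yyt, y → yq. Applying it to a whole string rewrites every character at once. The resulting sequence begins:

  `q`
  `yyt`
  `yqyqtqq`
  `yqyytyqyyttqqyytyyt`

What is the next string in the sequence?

Replace each of the 19 characters of yqyytyqyyttqqyytyyt in place — yq yyt yq yq tqq yq yyt yq yq tqq tqq yyt yyt yq yq tqq yq yq tqq — and concatenate.

yqyytyqyqtqqyqyytyqyqtqqtqqyytyytyqyqtqqyqyqtqq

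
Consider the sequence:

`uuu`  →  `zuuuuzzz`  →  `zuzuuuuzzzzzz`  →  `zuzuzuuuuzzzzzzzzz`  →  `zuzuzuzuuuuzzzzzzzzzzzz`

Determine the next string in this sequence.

s(k+1) = zu·s(k)·zzz, so each term gains zu as a prefix and zzz as a suffix.
Applying this once more to zuzuzuzuuuuzzzzzzzzzzzz:

zuzuzuzuzuuuuzzzzzzzzzzzzzzz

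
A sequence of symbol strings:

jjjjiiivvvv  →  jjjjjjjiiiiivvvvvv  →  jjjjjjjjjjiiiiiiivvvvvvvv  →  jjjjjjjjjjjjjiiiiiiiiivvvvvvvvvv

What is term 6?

jjjjjjjjjjjjjjjjjjjiiiiiiiiiiiiivvvvvvvvvvvvvv

Term n consists of 3n+1 j's, followed by 2n+1 i's, followed by 2n+2 v's (n = 1, 2, …).
Setting n = 6 gives 19, 13, 14 characters in each block.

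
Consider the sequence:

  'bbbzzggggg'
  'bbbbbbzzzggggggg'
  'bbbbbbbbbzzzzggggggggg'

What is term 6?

bbbbbbbbbbbbbbbbbbzzzzzzzggggggggggggggg

Reading off run lengths: b runs 3, 6, 9; z runs 2, 3, 4; g runs 5, 7, 9 — each is linear in n (n = 1, 2, …).
For term 6, n = 6, so the run lengths are 18, 7, 15.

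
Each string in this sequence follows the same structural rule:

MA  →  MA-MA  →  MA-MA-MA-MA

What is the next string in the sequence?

Every step duplicates the string with '-' between the halves.
Doubling MA-MA-MA-MA with '-' between the halves:

MA-MA-MA-MA-MA-MA-MA-MA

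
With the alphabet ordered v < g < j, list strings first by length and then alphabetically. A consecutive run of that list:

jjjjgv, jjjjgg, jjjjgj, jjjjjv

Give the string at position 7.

vvvvvvv

Stepping forward 3 times from jjjjjv: jjjjjv → jjjjjg → jjjjjj, then the target.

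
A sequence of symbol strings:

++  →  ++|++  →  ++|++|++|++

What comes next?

++|++|++|++|++|++|++|++

Every step duplicates the string with '|' between the halves.
One more doubling of ++|++|++|++ gives the answer.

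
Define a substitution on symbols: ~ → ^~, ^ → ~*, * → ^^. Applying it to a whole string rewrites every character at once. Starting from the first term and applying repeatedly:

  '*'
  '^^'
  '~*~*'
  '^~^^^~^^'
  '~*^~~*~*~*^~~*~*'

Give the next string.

Applying the rule to each of the 16 symbols of ~*^~~*~*~*^~~*~* gives the pieces ^~ ^^ ~* ^~ ^~ ^^ ^~ ^^ ^~ ^^ ~* ^~ ^~ ^^ ^~ ^^, which concatenate to the answer.

^~^^~*^~^~^^^~^^^~^^~*^~^~^^^~^^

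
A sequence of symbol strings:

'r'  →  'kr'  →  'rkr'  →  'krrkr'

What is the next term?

Each term (from the third on) is the two preceding terms concatenated in order: term 3 = r·kr = rkr.
The next term joins rkr and krrkr.

rkrkrrkr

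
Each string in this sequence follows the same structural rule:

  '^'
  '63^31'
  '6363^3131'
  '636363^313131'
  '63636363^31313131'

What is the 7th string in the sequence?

s(k+1) = 63·s(k)·31, so each term gains 63 as a prefix and 31 as a suffix.
From 63636363^31313131, 2 further steps: 63636363^31313131 → 6363636363^3131313131 → (answer).

636363636363^313131313131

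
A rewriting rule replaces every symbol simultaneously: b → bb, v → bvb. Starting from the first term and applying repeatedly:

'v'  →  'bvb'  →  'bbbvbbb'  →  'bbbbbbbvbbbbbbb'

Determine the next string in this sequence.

Replace each of the 15 characters of bbbbbbbvbbbbbbb in place — bb bb bb bb bb bb bb bvb bb bb bb bb bb bb bb — and concatenate.

bbbbbbbbbbbbbbbvbbbbbbbbbbbbbbb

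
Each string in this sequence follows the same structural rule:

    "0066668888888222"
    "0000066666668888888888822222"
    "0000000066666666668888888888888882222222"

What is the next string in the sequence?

The n-th term is 3n-1 0's then 3n+1 6's then 4n+3 8's then 2n+1 2's (n = 1, 2, …).
For the next term, n = 4, so the run lengths are 11, 13, 19, 9.

0000000000066666666666668888888888888888888222222222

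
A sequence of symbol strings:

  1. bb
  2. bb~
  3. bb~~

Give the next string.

bb~~~

Every step adds ~ to the end: s(k+1) = s(k)·~.
So the next term is bb~~·~.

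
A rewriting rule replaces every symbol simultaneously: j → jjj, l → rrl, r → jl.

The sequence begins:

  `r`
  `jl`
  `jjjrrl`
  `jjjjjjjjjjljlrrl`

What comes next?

Replace each of the 16 characters of jjjjjjjjjjljlrrl in place — jjj jjj jjj jjj jjj jjj jjj jjj jjj jjj rrl jjj rrl jl jl rrl — and concatenate.

jjjjjjjjjjjjjjjjjjjjjjjjjjjjjjrrljjjrrljljlrrl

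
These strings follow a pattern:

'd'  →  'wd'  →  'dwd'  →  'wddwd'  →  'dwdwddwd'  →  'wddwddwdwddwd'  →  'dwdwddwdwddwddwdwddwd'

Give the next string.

wddwddwdwddwddwdwddwdwddwddwdwddwd

Each term (from the third on) is the two preceding terms concatenated in order: term 3 = d·wd = dwd.
Continuing: wddwddwdwddwd · dwdwddwdwddwddwdwddwd gives term 8.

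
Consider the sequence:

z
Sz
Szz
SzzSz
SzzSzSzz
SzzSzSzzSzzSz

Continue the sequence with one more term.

Each term (from the third on) is the previous term followed by the one before it: term 3 = Sz·z = Szz.
So term 7 is SzzSzSzzSzzSz·SzzSzSzz.

SzzSzSzzSzzSzSzzSzSzz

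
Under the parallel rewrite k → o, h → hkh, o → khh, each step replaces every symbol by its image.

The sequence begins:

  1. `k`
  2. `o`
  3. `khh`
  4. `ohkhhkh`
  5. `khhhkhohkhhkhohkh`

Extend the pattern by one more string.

ohkhhkhhkhohkhkhhhkhohkhhkhohkhkhhhkhohkh

φ(khhhkhohkhhkhohkh) expands symbol-by-symbol to o hkh hkh hkh o hkh khh hkh o hkh hkh o hkh khh hkh o hkh; joining the 17 pieces gives the next term.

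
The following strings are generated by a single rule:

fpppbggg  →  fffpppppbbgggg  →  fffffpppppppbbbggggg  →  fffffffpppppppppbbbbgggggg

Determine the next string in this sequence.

Term n consists of 2n-1 f's, followed by 2n+1 p's, followed by n b's, followed by n+2 g's (n = 1, 2, …).
Setting n = 5 gives 9, 11, 5, 7 characters in each block.

fffffffffpppppppppppbbbbbggggggg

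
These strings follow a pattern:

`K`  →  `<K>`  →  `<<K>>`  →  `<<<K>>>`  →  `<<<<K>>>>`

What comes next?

<<<<<K>>>>>

Every step adds < to the front and > to the end of the previous string.
So the next term is <·<<<<K>>>>·>.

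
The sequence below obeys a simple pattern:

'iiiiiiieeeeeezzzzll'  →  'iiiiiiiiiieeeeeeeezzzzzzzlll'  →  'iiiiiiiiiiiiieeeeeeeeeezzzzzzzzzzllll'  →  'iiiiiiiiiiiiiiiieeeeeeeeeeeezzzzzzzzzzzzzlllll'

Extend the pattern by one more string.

Term n consists of 3n+1 i's, followed by 2n+2 e's, followed by 3n-2 z's, followed by n l's, where the shown terms are n = 2, 3, 4, 5.
For the next term, n = 6, so the run lengths are 19, 14, 16, 6.

iiiiiiiiiiiiiiiiiiieeeeeeeeeeeeeezzzzzzzzzzzzzzzzllllll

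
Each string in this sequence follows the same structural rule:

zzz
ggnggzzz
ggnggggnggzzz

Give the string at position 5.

Each term is the previous one with ggngg prepended.
From ggnggggnggzzz, 2 further steps: ggnggggnggzzz → ggnggggnggggnggzzz → (answer).

ggnggggnggggnggggnggzzz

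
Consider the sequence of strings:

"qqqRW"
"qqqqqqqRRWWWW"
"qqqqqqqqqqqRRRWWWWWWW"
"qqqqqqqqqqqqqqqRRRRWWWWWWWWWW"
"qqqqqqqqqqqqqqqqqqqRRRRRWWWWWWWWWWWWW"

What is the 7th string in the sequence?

qqqqqqqqqqqqqqqqqqqqqqqqqqqRRRRRRRWWWWWWWWWWWWWWWWWWW

Term n consists of 4n-1 q's, followed by n R's, followed by 3n-2 W's (n = 1, 2, …).
Setting n = 7 gives 27, 7, 19 characters in each block.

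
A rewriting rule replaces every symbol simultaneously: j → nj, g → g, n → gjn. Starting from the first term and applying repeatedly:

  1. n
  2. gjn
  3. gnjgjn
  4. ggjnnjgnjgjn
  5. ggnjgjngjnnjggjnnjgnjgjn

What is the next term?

gggjnnjgnjgjngnjgjngjnnjggnjgjngjnnjggjnnjgnjgjn

Applying the rule to each of the 24 symbols of ggnjgjngjnnjggjnnjgnjgjn gives the pieces g g gjn nj g nj gjn g nj gjn gjn nj g g nj gjn gjn nj g gjn nj g nj gjn, which concatenate to the answer.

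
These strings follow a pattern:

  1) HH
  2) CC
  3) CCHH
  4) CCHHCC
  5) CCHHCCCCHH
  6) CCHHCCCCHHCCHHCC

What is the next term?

CCHHCCCCHHCCHHCCCCHHCCCCHH

Each term (from the third on) is the previous term followed by the one before it: term 3 = CC·HH = CCHH.
The next term joins CCHHCCCCHHCCHHCC and CCHHCCCCHH.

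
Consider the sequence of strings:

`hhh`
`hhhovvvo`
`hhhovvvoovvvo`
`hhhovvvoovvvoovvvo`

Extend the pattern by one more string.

Every step adds ovvvo to the end: s(k+1) = s(k)·ovvvo.
So the next term is hhhovvvoovvvoovvvo·ovvvo.

hhhovvvoovvvoovvvoovvvo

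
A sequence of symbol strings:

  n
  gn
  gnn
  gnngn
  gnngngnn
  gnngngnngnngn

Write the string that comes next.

gnngngnngnngngnngngnn

From term 3 onward, concatenate the last term with the second-to-last: gn·n = gnn, gnn·gn = gnngn, …
Continuing: gnngngnngnngn · gnngngnn gives term 7.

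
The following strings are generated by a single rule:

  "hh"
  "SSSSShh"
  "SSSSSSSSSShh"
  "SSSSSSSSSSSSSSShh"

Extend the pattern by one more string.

Every step adds SSSSS at the front: s(k+1) = SSSSS·s(k).
Applying this once more to SSSSSSSSSSSSSSShh:

SSSSSSSSSSSSSSSSSSSShh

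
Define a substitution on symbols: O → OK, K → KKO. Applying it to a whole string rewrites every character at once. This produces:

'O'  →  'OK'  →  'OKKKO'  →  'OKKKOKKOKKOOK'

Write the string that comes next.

Rewriting the 13 symbols of OKKKOKKOKKOOK one by one yields OK KKO KKO KKO OK KKO KKO OK KKO KKO OK OK KKO; concatenated:

OKKKOKKOKKOOKKKOKKOOKKKOKKOOKOKKKO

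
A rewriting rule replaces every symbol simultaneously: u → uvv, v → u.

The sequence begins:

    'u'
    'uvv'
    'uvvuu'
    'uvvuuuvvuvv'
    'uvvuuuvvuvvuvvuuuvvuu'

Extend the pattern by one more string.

Rewriting the 21 symbols of uvvuuuvvuvvuvvuuuvvuu one by one yields uvv u u uvv uvv uvv u u uvv u u uvv u u uvv uvv uvv u u uvv uvv; concatenated:

uvvuuuvvuvvuvvuuuvvuuuvvuuuvvuvvuvvuuuvvuvv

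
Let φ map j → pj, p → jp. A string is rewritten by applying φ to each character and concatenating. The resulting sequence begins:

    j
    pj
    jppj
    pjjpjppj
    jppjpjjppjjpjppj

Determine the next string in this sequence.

pjjpjppjjppjpjjpjppjpjjppjjpjppj

φ(jppjpjjppjjpjppj) expands symbol-by-symbol to pj jp jp pj jp pj pj jp jp pj pj jp pj jp jp pj; joining the 16 pieces gives the next term.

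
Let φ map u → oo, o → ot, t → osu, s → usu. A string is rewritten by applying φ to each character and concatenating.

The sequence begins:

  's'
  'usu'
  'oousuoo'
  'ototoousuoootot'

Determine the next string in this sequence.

otosuotosuototoousuoootototosuotosu

φ(ototoousuoootot) expands symbol-by-symbol to ot osu ot osu ot ot oo usu oo ot ot ot osu ot osu; joining the 15 pieces gives the next term.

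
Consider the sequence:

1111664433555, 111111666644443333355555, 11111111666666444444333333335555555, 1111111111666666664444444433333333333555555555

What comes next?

Reading off run lengths: 1 runs 4, 6, 8, 10; 6 runs 2, 4, 6, 8; 4 runs 2, 4, 6, 8; 3 runs 2, 5, 8, 11; 5 runs 3, 5, 7, 9 — each is linear in n (n = 1, 2, …).
At n = 5 the blocks have lengths 12, 10, 10, 14, 11.

111111111111666666666644444444443333333333333355555555555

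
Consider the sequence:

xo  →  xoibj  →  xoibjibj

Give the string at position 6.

Each term is the previous one with ibj appended.
From xoibjibj, 3 further steps: xoibjibj → xoibjibjibj → xoibjibjibjibj → (answer).

xoibjibjibjibjibj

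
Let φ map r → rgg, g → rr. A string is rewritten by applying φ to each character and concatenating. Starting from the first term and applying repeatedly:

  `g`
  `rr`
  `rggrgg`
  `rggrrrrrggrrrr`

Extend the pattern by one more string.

Applying the rule to each of the 14 symbols of rggrrrrrggrrrr gives the pieces rgg rr rr rgg rgg rgg rgg rgg rr rr rgg rgg rgg rgg, which concatenate to the answer.

rggrrrrrggrggrggrggrggrrrrrggrggrggrgg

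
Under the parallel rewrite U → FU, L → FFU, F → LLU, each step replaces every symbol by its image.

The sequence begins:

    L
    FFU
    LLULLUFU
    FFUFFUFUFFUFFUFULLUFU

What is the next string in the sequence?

LLULLUFULLULLUFULLUFULLULLUFULLULLUFULLUFUFFUFFUFULLUFU

Applying the rule to each of the 21 symbols of FFUFFUFUFFUFFUFULLUFU gives the pieces LLU LLU FU LLU LLU FU LLU FU LLU LLU FU LLU LLU FU LLU FU FFU FFU FU LLU FU, which concatenate to the answer.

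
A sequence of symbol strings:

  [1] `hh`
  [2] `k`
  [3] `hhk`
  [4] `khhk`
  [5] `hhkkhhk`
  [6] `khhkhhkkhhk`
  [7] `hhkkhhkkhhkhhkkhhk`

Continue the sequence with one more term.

This is a Fibonacci-style word recurrence s(k) = s(k−2)·s(k−1): e.g. hh·k = hhk.
So term 8 is khhkhhkkhhk·hhkkhhkkhhkhhkkhhk.

khhkhhkkhhkhhkkhhkkhhkhhkkhhk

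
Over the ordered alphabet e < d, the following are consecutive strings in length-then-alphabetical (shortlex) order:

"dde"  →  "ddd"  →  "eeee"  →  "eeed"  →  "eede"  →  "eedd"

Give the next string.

Find the rightmost character of eedd below d, bump it to the next letter, and reset everything to its right to e.

edee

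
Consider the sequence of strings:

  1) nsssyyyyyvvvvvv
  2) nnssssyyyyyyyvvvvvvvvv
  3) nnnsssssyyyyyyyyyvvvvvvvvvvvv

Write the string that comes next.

Each string has the form n^{n} s^{n+2} y^{2n+3} v^{3n+3} (n = 1, 2, …).
Setting n = 4 gives 4, 6, 11, 15 characters in each block.

nnnnssssssyyyyyyyyyyyvvvvvvvvvvvvvvv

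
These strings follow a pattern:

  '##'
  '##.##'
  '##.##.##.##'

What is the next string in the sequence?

s(k+1) = s(k)·.·s(k) — each term doubles the last with '.' between the halves.
Doubling ##.##.##.## with '.' between the halves:

##.##.##.##.##.##.##.##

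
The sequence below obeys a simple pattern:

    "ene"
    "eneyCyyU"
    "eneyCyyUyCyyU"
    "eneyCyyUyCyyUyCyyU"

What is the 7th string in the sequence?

eneyCyyUyCyyUyCyyUyCyyUyCyyUyCyyU

Every step adds yCyyU to the end: s(k+1) = s(k)·yCyyU.
From eneyCyyUyCyyUyCyyU, 3 further steps: eneyCyyUyCyyUyCyyU → eneyCyyUyCyyUyCyyUyCyyU → eneyCyyUyCyyUyCyyUyCyyUyCyyU → (answer).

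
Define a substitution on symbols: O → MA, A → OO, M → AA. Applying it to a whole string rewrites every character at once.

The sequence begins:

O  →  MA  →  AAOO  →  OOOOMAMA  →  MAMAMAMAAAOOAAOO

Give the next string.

φ(MAMAMAMAAAOOAAOO) expands symbol-by-symbol to AA OO AA OO AA OO AA OO OO OO MA MA OO OO MA MA; joining the 16 pieces gives the next term.

AAOOAAOOAAOOAAOOOOOOMAMAOOOOMAMA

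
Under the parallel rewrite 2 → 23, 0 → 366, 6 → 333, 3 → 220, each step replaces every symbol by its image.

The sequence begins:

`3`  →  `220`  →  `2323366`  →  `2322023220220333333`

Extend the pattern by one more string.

Applying the rule to each of the 19 symbols of 2322023220220333333 gives the pieces 23 220 23 23 366 23 220 23 23 366 23 23 366 220 220 220 220 220 220, which concatenate to the answer.

2322023233662322023233662323366220220220220220220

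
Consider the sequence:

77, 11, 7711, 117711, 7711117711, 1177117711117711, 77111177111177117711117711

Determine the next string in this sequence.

117711771111771177111177111177117711117711

Each term (from the third on) is the two preceding terms concatenated in order: term 3 = 77·11 = 7711.
So term 8 is 1177117711117711·77111177111177117711117711.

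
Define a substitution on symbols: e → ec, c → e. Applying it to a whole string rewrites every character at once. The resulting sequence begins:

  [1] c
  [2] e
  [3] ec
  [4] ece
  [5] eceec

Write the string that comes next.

eceecece

Apply φ to eceec symbol by symbol: e→ec, c→e, e→ec, e→ec, c→e; joined: ec e ec ec e.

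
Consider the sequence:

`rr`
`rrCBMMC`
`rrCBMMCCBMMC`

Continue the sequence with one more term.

rrCBMMCCBMMCCBMMC

Each term is the previous one with CBMMC appended.
So the next term is rrCBMMCCBMMC·CBMMC.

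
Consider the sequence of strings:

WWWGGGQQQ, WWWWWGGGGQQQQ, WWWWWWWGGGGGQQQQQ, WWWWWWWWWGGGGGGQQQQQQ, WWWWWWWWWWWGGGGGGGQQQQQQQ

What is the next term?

WWWWWWWWWWWWWGGGGGGGGQQQQQQQQ

Term n consists of 2n-1 W's, followed by n+1 G's, followed by n+1 Q's, where the shown terms are n = 2, 3, 4, 5, 6.
Setting n = 7 gives 13, 8, 8 characters in each block.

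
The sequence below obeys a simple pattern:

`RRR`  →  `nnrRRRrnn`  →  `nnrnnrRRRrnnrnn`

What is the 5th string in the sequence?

Each term wraps the previous one in nnr on the left and rnn on the right.
From nnrnnrRRRrnnrnn, 2 further steps: nnrnnrRRRrnnrnn → nnrnnrnnrRRRrnnrnnrnn → (answer).

nnrnnrnnrnnrRRRrnnrnnrnnrnn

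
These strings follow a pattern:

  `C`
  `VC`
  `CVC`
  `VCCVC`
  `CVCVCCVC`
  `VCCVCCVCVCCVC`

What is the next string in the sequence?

This is a Fibonacci-style word recurrence s(k) = s(k−2)·s(k−1): e.g. C·VC = CVC.
Continuing: CVCVCCVC · VCCVCCVCVCCVC gives term 7.

CVCVCCVCVCCVCCVCVCCVC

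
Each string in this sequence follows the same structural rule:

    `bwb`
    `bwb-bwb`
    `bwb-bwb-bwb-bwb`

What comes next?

Every step duplicates the string with '-' between the halves.
So the next term is two copies of bwb-bwb-bwb-bwb with '-' between the halves.

bwb-bwb-bwb-bwb-bwb-bwb-bwb-bwb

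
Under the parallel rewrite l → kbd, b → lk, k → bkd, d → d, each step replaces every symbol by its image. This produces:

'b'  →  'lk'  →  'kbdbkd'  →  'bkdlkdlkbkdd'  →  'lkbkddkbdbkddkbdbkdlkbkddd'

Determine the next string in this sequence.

kbdbkdlkbkdddbkdlkdlkbkdddbkdlkdlkbkddkbdbkdlkbkdddd

φ(lkbkddkbdbkddkbdbkdlkbkddd) expands symbol-by-symbol to kbd bkd lk bkd d d bkd lk d lk bkd d d bkd lk d lk bkd d kbd bkd lk bkd d d d; joining the 26 pieces gives the next term.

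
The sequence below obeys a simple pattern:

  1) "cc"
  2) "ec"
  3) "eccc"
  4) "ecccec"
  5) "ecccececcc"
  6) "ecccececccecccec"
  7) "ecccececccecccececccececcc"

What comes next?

ecccececccecccececccececccecccececccecccec

This is a Fibonacci-style word recurrence s(k) = s(k−1)·s(k−2): e.g. ec·cc = eccc.
Continuing: ecccececccecccececccececcc · ecccececccecccec gives term 8.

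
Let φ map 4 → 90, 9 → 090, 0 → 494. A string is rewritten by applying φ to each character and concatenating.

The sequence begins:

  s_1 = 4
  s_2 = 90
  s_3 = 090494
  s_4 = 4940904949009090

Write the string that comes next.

Rewriting the 16 symbols of 4940904949009090 one by one yields 90 090 90 494 090 494 90 090 90 090 494 494 090 494 090 494; concatenated:

90090904940904949009090090494494090494090494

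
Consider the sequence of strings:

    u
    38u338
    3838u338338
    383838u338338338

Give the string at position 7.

383838383838u338338338338338338

Each term wraps the previous one in 38 on the left and 338 on the right.
From 383838u338338338, 3 further steps: 383838u338338338 → 38383838u338338338338 → 3838383838u338338338338338 → (answer).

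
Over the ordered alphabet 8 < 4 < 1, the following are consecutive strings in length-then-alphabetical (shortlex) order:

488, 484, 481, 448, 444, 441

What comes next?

Find the rightmost character of 441 below 1, bump it to the next letter, and reset everything to its right to 8.

418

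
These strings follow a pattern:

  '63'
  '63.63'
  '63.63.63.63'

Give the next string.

Each string is two copies of the previous one joined by '.'.
One more doubling of 63.63.63.63 gives the answer.

63.63.63.63.63.63.63.63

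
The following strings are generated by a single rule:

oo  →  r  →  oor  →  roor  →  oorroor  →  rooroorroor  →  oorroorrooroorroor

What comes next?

From term 3 onward, concatenate the second-to-last term with the last: oo·r = oor, r·oor = roor, …
Continuing: rooroorroor · oorroorrooroorroor gives term 8.

rooroorrooroorroorrooroorroor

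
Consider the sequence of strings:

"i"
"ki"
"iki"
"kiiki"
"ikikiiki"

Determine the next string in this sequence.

kiikiikikiiki

Each term (from the third on) is the two preceding terms concatenated in order: term 3 = i·ki = iki.
So term 6 is kiiki·ikikiiki.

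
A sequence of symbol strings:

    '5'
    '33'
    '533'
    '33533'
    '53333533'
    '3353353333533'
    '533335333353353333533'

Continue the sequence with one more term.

This is a Fibonacci-style word recurrence s(k) = s(k−2)·s(k−1): e.g. 5·33 = 533.
The next term joins 3353353333533 and 533335333353353333533.

3353353333533533335333353353333533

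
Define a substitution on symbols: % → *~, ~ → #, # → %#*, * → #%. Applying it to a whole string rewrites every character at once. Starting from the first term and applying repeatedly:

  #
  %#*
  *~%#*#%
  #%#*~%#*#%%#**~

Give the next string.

Replace each of the 15 characters of #%#*~%#*#%%#**~ in place — %#* *~ %#* #% # *~ %#* #% %#* *~ *~ %#* #% #% # — and concatenate.

%#**~%#*#%#*~%#*#%%#**~*~%#*#%#%#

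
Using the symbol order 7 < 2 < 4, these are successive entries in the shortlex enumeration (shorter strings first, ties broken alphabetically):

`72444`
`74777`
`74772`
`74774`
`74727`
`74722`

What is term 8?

Advancing 2 positions from 74722 through 74722 → 74724 reaches term 8.

74747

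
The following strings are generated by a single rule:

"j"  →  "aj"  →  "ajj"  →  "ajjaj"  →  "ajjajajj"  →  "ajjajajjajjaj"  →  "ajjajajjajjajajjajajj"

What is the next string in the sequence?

This is a Fibonacci-style word recurrence s(k) = s(k−1)·s(k−2): e.g. aj·j = ajj.
Continuing: ajjajajjajjajajjajajj · ajjajajjajjaj gives term 8.

ajjajajjajjajajjajajjajjajajjajjaj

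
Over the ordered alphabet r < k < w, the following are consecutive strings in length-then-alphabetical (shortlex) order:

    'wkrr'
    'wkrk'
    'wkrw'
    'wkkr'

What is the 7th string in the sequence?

Stepping forward 3 times from wkkr: wkkr → wkkk → wkkw, then the target.

wkwr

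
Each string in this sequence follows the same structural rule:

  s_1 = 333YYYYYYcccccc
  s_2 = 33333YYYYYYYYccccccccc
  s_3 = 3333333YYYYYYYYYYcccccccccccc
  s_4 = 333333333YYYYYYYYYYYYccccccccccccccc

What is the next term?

Reading off run lengths: 3 runs 3, 5, 7, 9; Y runs 6, 8, 10, 12; c runs 6, 9, 12, 15 — each is linear in n, where the shown terms are n = 2, 3, 4, 5.
For the next term, n = 6, so the run lengths are 11, 14, 18.

33333333333YYYYYYYYYYYYYYcccccccccccccccccc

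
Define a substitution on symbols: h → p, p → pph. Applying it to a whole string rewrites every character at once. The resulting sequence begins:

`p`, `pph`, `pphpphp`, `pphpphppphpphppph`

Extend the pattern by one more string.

Rewriting the 17 symbols of pphpphppphpphppph one by one yields pph pph p pph pph p pph pph pph p pph pph p pph pph pph p; concatenated:

pphpphppphpphppphpphpphppphpphppphpphpphp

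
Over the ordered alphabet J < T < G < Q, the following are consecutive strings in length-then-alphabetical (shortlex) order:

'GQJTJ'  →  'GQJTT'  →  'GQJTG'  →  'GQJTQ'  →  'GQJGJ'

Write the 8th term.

GQJGQ

Stepping forward 3 times from GQJGJ: GQJGJ → GQJGT → GQJGG, then the target.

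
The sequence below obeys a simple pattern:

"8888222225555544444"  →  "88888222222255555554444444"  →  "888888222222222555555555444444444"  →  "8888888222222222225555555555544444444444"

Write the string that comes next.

88888888222222222222255555555555554444444444444

Each string has the form 8^{n+2} 2^{2n+1} 5^{2n+1} 4^{2n+1}, where the shown terms are n = 2, 3, 4, 5.
At n = 6 the blocks have lengths 8, 13, 13, 13.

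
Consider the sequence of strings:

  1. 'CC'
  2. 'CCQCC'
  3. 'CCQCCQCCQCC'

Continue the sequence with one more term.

CCQCCQCCQCCQCCQCCQCCQCC

s(k+1) = s(k)·Q·s(k) — each term doubles the last with 'Q' between the halves.
One more doubling of CCQCCQCCQCC gives the answer.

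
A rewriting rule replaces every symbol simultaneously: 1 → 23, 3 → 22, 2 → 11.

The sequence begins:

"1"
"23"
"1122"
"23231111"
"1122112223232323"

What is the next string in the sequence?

Rewriting the 16 symbols of 1122112223232323 one by one yields 23 23 11 11 23 23 11 11 11 22 11 22 11 22 11 22; concatenated:

23231111232311111122112211221122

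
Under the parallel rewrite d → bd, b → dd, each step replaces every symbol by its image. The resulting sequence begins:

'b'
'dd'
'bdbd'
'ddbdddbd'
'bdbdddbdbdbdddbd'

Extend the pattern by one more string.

ddbdddbdbdbdddbdddbdddbdbdbdddbd

Applying the rule to each of the 16 symbols of bdbdddbdbdbdddbd gives the pieces dd bd dd bd bd bd dd bd dd bd dd bd bd bd dd bd, which concatenate to the answer.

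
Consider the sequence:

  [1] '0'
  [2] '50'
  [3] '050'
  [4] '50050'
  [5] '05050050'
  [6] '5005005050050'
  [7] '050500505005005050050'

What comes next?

5005005050050050500505005005050050

This is a Fibonacci-style word recurrence s(k) = s(k−2)·s(k−1): e.g. 0·50 = 050.
So term 8 is 5005005050050·050500505005005050050.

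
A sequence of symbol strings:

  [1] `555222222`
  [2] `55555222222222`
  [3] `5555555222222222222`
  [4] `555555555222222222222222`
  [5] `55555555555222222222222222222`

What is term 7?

Term n consists of 2n-1 5's, followed by 3n 2's, where the shown terms are n = 2, 3, 4, 5, 6.
For term 7, n = 8, so the run lengths are 15, 24.

555555555555555222222222222222222222222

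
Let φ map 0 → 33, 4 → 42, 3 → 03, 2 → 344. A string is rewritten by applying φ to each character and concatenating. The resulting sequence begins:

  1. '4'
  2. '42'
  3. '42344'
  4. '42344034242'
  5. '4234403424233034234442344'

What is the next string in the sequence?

Rewriting the 25 symbols of 4234403424233034234442344 one by one yields 42 344 03 42 42 33 03 42 344 42 344 03 03 33 03 42 344 03 42 42 42 344 03 42 42; concatenated:

4234403424233034234442344030333034234403424242344034242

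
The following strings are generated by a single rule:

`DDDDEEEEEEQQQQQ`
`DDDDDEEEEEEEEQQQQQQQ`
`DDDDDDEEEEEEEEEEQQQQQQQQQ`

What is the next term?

Each string has the form D^{n+1} E^{2n} Q^{2n-1}, where the shown terms are n = 3, 4, 5.
For the next term, n = 6, so the run lengths are 7, 12, 11.

DDDDDDDEEEEEEEEEEEEQQQQQQQQQQQ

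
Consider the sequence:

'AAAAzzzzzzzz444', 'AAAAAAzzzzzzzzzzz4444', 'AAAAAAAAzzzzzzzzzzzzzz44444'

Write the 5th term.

AAAAAAAAAAAAzzzzzzzzzzzzzzzzzzzz4444444

Each string has the form A^{2n} z^{3n+2} 4^{n+1}, where the shown terms are n = 2, 3, 4.
Setting n = 6 gives 12, 20, 7 characters in each block.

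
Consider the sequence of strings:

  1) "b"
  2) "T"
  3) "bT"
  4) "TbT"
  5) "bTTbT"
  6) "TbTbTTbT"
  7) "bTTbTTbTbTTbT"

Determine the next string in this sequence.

TbTbTTbTbTTbTTbTbTTbT

This is a Fibonacci-style word recurrence s(k) = s(k−2)·s(k−1): e.g. b·T = bT.
Continuing: TbTbTTbT · bTTbTTbTbTTbT gives term 8.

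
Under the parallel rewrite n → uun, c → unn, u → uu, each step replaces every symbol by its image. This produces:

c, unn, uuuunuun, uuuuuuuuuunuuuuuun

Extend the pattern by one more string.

Applying the rule to each of the 18 symbols of uuuuuuuuuunuuuuuun gives the pieces uu uu uu uu uu uu uu uu uu uu uun uu uu uu uu uu uu uun, which concatenate to the answer.

uuuuuuuuuuuuuuuuuuuuuunuuuuuuuuuuuuuun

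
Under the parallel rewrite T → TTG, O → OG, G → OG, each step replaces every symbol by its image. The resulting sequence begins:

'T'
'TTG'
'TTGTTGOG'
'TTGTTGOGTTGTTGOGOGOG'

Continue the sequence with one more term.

TTGTTGOGTTGTTGOGOGOGTTGTTGOGTTGTTGOGOGOGOGOGOGOG

φ(TTGTTGOGTTGTTGOGOGOG) expands symbol-by-symbol to TTG TTG OG TTG TTG OG OG OG TTG TTG OG TTG TTG OG OG OG OG OG OG OG; joining the 20 pieces gives the next term.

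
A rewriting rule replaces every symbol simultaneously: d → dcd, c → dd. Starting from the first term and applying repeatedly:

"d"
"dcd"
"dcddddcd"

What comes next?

dcddddcddcddcddcddddcd

Expanding dcddddcd: d→dcd, c→dd, d→dcd, d→dcd, d→dcd, d→dcd, c→dd, d→dcd. Concatenated: dcd dd dcd dcd dcd dcd dd dcd.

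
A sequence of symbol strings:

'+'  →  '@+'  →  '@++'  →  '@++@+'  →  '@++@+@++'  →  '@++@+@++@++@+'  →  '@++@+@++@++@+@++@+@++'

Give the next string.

This is a Fibonacci-style word recurrence s(k) = s(k−1)·s(k−2): e.g. @+·+ = @++.
Continuing: @++@+@++@++@+@++@+@++ · @++@+@++@++@+ gives term 8.

@++@+@++@++@+@++@+@++@++@+@++@++@+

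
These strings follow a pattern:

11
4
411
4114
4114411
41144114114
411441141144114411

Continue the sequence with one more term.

41144114114411441141144114114

Each term (from the third on) is the previous term followed by the one before it: term 3 = 4·11 = 411.
So term 8 is 411441141144114411·41144114114.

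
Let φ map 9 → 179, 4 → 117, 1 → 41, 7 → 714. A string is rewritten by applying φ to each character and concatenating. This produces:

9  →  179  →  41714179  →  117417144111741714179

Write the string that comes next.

Rewriting the 21 symbols of 117417144111741714179 one by one yields 41 41 714 117 41 714 41 117 117 41 41 41 714 117 41 714 41 117 41 714 179; concatenated:

41417141174171441117117414141714117417144111741714179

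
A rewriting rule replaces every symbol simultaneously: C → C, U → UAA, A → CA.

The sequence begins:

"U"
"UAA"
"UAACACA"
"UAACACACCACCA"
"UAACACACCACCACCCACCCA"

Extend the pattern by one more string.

UAACACACCACCACCCACCCACCCCACCCCA

φ(UAACACACCACCACCCACCCA) expands symbol-by-symbol to UAA CA CA C CA C CA C C CA C C CA C C C CA C C C CA; joining the 21 pieces gives the next term.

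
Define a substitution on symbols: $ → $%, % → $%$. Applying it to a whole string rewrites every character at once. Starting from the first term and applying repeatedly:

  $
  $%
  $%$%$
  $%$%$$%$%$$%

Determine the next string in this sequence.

$%$%$$%$%$$%$%$%$$%$%$$%$%$%$

Apply φ to $%$%$$%$%$$% symbol by symbol: $→$%, %→$%$, $→$%, %→$%$, $→$%, $→$%, %→$%$, $→$%, %→$%$, $→$%, $→$%, %→$%$; joined: $% $%$ $% $%$ $% $% $%$ $% $%$ $% $% $%$.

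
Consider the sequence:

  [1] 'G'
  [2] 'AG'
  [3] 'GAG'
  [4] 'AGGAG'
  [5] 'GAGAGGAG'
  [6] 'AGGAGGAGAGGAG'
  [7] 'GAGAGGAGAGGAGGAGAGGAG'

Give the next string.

From term 3 onward, concatenate the second-to-last term with the last: G·AG = GAG, AG·GAG = AGGAG, …
The next term joins AGGAGGAGAGGAG and GAGAGGAGAGGAGGAGAGGAG.

AGGAGGAGAGGAGGAGAGGAGAGGAGGAGAGGAG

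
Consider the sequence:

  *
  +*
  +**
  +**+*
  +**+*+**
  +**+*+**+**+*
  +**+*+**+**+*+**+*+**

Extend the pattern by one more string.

+**+*+**+**+*+**+*+**+**+*+**+**+*

This is a Fibonacci-style word recurrence s(k) = s(k−1)·s(k−2): e.g. +*·* = +**.
The next term joins +**+*+**+**+*+**+*+** and +**+*+**+**+*.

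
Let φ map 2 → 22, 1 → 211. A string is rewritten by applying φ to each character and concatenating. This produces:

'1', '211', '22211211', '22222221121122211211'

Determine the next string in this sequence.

222222222222222112112221121122222221121122211211

Replace each of the 20 characters of 22222221121122211211 in place — 22 22 22 22 22 22 22 211 211 22 211 211 22 22 22 211 211 22 211 211 — and concatenate.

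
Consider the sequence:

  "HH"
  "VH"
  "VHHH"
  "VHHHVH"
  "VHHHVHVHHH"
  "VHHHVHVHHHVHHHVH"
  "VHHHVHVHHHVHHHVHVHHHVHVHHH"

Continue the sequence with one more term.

Each term (from the third on) is the previous term followed by the one before it: term 3 = VH·HH = VHHH.
So term 8 is VHHHVHVHHHVHHHVHVHHHVHVHHH·VHHHVHVHHHVHHHVH.

VHHHVHVHHHVHHHVHVHHHVHVHHHVHHHVHVHHHVHHHVH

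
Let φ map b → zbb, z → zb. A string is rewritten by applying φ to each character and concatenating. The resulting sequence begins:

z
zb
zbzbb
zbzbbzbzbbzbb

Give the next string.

zbzbbzbzbbzbbzbzbbzbzbbzbbzbzbbzbb

Replace each of the 13 characters of zbzbbzbzbbzbb in place — zb zbb zb zbb zbb zb zbb zb zbb zbb zb zbb zbb — and concatenate.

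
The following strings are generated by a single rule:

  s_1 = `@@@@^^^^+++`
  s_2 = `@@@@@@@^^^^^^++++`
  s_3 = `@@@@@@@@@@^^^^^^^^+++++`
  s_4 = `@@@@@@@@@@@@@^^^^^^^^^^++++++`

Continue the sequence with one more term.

@@@@@@@@@@@@@@@@^^^^^^^^^^^^+++++++

Reading off run lengths: @ runs 4, 7, 10, 13; ^ runs 4, 6, 8, 10; + runs 3, 4, 5, 6 — each is linear in n (n = 1, 2, …).
At n = 5 the blocks have lengths 16, 12, 7.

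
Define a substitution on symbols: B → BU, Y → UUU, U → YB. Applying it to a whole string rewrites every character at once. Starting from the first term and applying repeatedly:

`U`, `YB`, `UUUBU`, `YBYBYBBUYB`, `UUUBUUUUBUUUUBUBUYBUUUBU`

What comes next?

φ(UUUBUUUUBUUUUBUBUYBUUUBU) expands symbol-by-symbol to YB YB YB BU YB YB YB YB BU YB YB YB YB BU YB BU YB UUU BU YB YB YB BU YB; joining the 24 pieces gives the next term.

YBYBYBBUYBYBYBYBBUYBYBYBYBBUYBBUYBUUUBUYBYBYBBUYB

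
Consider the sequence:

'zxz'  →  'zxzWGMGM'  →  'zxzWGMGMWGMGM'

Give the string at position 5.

zxzWGMGMWGMGMWGMGMWGMGM

Every step adds WGMGM to the end: s(k+1) = s(k)·WGMGM.
From zxzWGMGMWGMGM, 2 further steps: zxzWGMGMWGMGM → zxzWGMGMWGMGMWGMGM → (answer).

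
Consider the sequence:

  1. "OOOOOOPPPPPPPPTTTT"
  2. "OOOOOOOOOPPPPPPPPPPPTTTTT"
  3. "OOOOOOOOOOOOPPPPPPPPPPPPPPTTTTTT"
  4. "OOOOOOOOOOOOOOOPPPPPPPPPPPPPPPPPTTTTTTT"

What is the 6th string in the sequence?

OOOOOOOOOOOOOOOOOOOOOPPPPPPPPPPPPPPPPPPPPPPPTTTTTTTTT

Reading off run lengths: O runs 6, 9, 12, 15; P runs 8, 11, 14, 17; T runs 4, 5, 6, 7 — each is linear in n, where the shown terms are n = 2, 3, 4, 5.
Setting n = 7 gives 21, 23, 9 characters in each block.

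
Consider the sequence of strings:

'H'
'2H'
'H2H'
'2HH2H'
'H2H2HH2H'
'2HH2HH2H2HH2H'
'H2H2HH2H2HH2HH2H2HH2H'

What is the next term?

2HH2HH2H2HH2HH2H2HH2H2HH2HH2H2HH2H

Each term (from the third on) is the two preceding terms concatenated in order: term 3 = H·2H = H2H.
Continuing: 2HH2HH2H2HH2H · H2H2HH2H2HH2HH2H2HH2H gives term 8.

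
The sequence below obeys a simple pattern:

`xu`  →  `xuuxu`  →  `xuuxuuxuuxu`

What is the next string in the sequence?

Each string is two copies of the previous one joined by 'u'.
Doubling xuuxuuxuuxu with 'u' between the halves:

xuuxuuxuuxuuxuuxuuxuuxu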